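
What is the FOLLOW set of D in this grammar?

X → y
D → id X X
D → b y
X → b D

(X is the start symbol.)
{ $, 'b', 'y' }

In X → b D: D is at the end, add FOLLOW(X)

The FOLLOW sets referred to above (computed the same way, to a fixed point):
  FOLLOW(X) = { $, 'b', 'y' }

Taking the union: FOLLOW(D) = { $, 'b', 'y' }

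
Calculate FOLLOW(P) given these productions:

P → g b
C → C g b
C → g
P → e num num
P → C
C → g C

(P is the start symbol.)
To compute FOLLOW(P), find every occurrence of P on a right-hand side N → α P β: add FIRST(β) \ {ε}, and if β is empty or nullable also add FOLLOW(N). Iterate to a fixed point.

P is the start symbol, so $ ∈ FOLLOW(P).
P does not occur on any right-hand side.

Taking the union: FOLLOW(P) = { $ }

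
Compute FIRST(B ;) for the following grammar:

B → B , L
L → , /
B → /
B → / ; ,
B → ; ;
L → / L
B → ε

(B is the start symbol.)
{ ',', '/', ';' }

FIRST sets of the non-terminals involved (from the grammar, by fixed-point iteration):
  FIRST(B) = { ',', '/', ';', ε }

To compute FIRST(B ;), process the symbols left to right:
Symbol B is a non-terminal. Add FIRST(B) \ {ε} = { ',', '/', ';' }
B is nullable (ε ∈ FIRST(B)), continue to the next symbol.
Symbol ; is a terminal. Add ';' and stop.
FIRST(B ;) = { ',', '/', ';' }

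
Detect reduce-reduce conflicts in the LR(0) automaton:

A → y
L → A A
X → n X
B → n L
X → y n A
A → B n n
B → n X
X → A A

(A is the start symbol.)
Yes — I12: [B → n X .] vs [X → n X .]; I13: [L → A A .] vs [X → A A .]

Augment with A' → A and build the canonical LR(0) collection (I0 = CLOSURE({[A' → . A]}), then GOTO on every symbol after a dot until no new states appear). It has 16 states:
  I0: { [A → . B n n], [A → . y], [A' → . A], [B → . n L], [B → . n X] }  — shift
  I1: { [A' → A .] }  — accept
  I2: { [A → B . n n] }  — shift
  I3: { [A → . B n n], [A → . y], [B → . n L], [B → . n X], [B → n . L], [B → n . X], [L → . A A], [X → . A A], [X → . n X], [X → . y n A] }  — shift
  I4: { [A → y .] }  — reduce
  I5: { [A → . B n n], [A → . y], [B → . n L], [B → . n X], [L → A . A], [X → A . A] }  — shift
  I6: { [B → n L .] }  — reduce
  I7: { [B → n X .] }  — reduce
  I8: { [A → . B n n], [A → . y], [B → . n L], [B → . n X], [B → n . L], [B → n . X], [L → . A A], [X → . A A], [X → . n X], [X → . y n A], [X → n . X] }  — shift
  I9: { [A → y .], [X → y . n A] }  — shift, reduce
  I10: { [A → . B n n], [A → . y], [B → . n L], [B → . n X], [X → y n . A] }  — shift
  I11: { [X → y n A .] }  — reduce
  I12: { [B → n X .], [X → n X .] }  — 2 reduces
  I13: { [L → A A .], [X → A A .] }  — 2 reduces
  I14: { [A → B n . n] }  — shift
  I15: { [A → B n n .] }  — reduce

I12 contains complete items [B → n X .], [X → n X .] — reduce-reduce conflict.
I13 contains complete items [L → A A .], [X → A A .] — reduce-reduce conflict.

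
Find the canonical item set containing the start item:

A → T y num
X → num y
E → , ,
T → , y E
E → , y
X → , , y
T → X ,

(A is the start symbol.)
{ [A → . T y num], [A' → . A], [T → . , y E], [T → . X ,], [X → . , , y], [X → . num y] }

First, augment the grammar with A' → A
I₀ = CLOSURE({ [A' → . A] }):
  [A' → . A] has the dot before A: add [A → . T y num]
  [A → . T y num] has the dot before T: add [T → . , y E], [T → . X ,]
  [T → . X ,] has the dot before X: add [X → . num y], [X → . , , y]
No further items can be added.

I₀ = { [A → . T y num], [A' → . A], [T → . , y E], [T → . X ,], [X → . , , y], [X → . num y] }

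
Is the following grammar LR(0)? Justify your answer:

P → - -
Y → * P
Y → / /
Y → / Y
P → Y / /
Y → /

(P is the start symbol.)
No. Shift-reduce conflict between [Y → / .] and [Y → . * P]

A grammar is LR(0) if no state in the canonical LR(0) collection has:
  - both a shift item (dot before a terminal) and a complete item (shift-reduce conflict), or
  - two or more complete items (reduce-reduce conflict; the accept item [P' → P .] counts as a complete item here).

Augment with P' → P and build the canonical LR(0) collection (I0 = CLOSURE({[P' → . P]}), then GOTO on every symbol after a dot until no new states appear). It has 12 states:
  I0: { [P → . - -], [P → . Y / /], [P' → . P], [Y → . * P], [Y → . / /], [Y → . / Y], [Y → . /] }  — shift
  I1: { [P → . - -], [P → . Y / /], [Y → * . P], [Y → . * P], [Y → . / /], [Y → . / Y], [Y → . /] }  — shift
  I2: { [P → - . -] }  — shift
  I3: { [Y → . * P], [Y → . / /], [Y → . / Y], [Y → . /], [Y → / . /], [Y → / . Y], [Y → / .] }  — shift, reduce
  I4: { [P' → P .] }  — accept
  I5: { [P → Y . / /] }  — shift
  I6: { [P → Y / . /] }  — shift
  I7: { [P → Y / / .] }  — reduce
  I8: { [Y → . * P], [Y → . / /], [Y → . / Y], [Y → . /], [Y → / . /], [Y → / . Y], [Y → / .], [Y → / / .] }  — shift, 2 reduces
  I9: { [Y → / Y .] }  — reduce
  I10: { [P → - - .] }  — reduce
  I11: { [Y → * P .] }  — reduce

Conflict in state I3:
  Shift-reduce conflict between [Y → / .] and [Y → . * P]
So the grammar is NOT LR(0).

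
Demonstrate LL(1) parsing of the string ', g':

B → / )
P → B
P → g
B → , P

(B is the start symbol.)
LL(1) parsing maintains a stack (initially the start symbol over $) and the input. At each step: if the stack top is a terminal, match it against the current input token; if it is a non-terminal N, replace it with the RHS of M[N, lookahead] (the unique production whose predict set contains the lookahead).

Stack is shown with the top on the left.

Stack  Input  Action
--------------------
B $    , g $  output B → , P
, P $  , g $  match ','
P $    g $    output P → g
g $    g $    match 'g'
$      $      accept

The string is accepted.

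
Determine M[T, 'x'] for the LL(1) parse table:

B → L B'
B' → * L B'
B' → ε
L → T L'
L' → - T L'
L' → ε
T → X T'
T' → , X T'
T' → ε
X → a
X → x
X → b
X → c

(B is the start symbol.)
To find M[T, 'x'], we find productions for T where 'x' is in the predict set (PREDICT(N → α) = (FIRST(α) \ {ε}) ∪ (FOLLOW(N) if α ⇒* ε)).

Relevant sets:
  FIRST(X) = { 'a', 'b', 'c', 'x' }

T → X T': PREDICT = { 'a', 'b', 'c', 'x' }
  'x' is in predict set, so this production goes in M[T, 'x']

M[T, 'x'] = T → X T'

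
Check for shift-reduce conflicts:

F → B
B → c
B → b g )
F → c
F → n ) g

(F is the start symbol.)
No shift-reduce conflicts

A shift-reduce conflict occurs when an LR(0) state has both:
  - a complete (reduce) item [A → α .] (dot at the end), and
  - a shift item [B → β . c γ] (dot before a terminal).

Augment with F' → F and build the canonical LR(0) collection (I0 = CLOSURE({[F' → . F]}), then GOTO on every symbol after a dot until no new states appear). It has 10 states:
  I0: { [B → . b g )], [B → . c], [F → . B], [F → . c], [F → . n ) g], [F' → . F] }  — shift
  I1: { [F → B .] }  — reduce
  I2: { [F' → F .] }  — accept
  I3: { [B → b . g )] }  — shift
  I4: { [B → c .], [F → c .] }  — 2 reduces
  I5: { [F → n . ) g] }  — shift
  I6: { [F → n ) . g] }  — shift
  I7: { [F → n ) g .] }  — reduce
  I8: { [B → b g . )] }  — shift
  I9: { [B → b g ) .] }  — reduce

No state contains both a complete item and a shift item.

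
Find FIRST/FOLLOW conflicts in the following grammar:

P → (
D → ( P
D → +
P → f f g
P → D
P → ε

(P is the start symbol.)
A FIRST/FOLLOW conflict occurs when a non-terminal N has a nullable alternative N → β (β ⇒* ε) and another alternative N → α with FIRST(α) ∩ FOLLOW(N) ≠ ∅: on such a lookahead the parser cannot decide between expanding α and letting N vanish via β.

Nullable non-terminals: P.
FIRST sets used below: FIRST(D) = { '(', '+' }

P: nullable alternative(s) P → ε; FOLLOW(P) = { $ }
  P → (: FIRST \ {ε} = { '(' } — disjoint from FOLLOW(P)
  P → f f g: FIRST \ {ε} = { 'f' } — disjoint from FOLLOW(P)
  P → D: FIRST \ {ε} = { '(', '+' } — disjoint from FOLLOW(P)
  P → ε: FIRST \ {ε} = { } — this is the only nullable alternative, skip

D has no nullable alternative, so no FIRST/FOLLOW check is needed there.

No FIRST/FOLLOW conflicts found.

Answer: No FIRST/FOLLOW conflicts.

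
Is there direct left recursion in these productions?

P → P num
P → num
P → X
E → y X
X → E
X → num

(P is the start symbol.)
Direct left recursion occurs when N → N α for some non-terminal N (the right-hand side begins with the left-hand side itself).

P → P num: LEFT RECURSIVE (starts with P)
P → num: starts with num
P → X: starts with X
E → y X: starts with y
X → E: starts with E
X → num: starts with num

The grammar has direct left recursion on: P.

Answer: Yes, P is left-recursive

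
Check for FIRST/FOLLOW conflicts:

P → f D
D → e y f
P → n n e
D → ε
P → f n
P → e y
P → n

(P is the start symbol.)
Nullable non-terminals: D.

D: nullable alternative(s) D → ε; FOLLOW(D) = { $ }
  D → e y f: FIRST \ {ε} = { 'e' } — disjoint from FOLLOW(D)
  D → ε: FIRST \ {ε} = { } — this is the only nullable alternative, skip

P has no nullable alternative, so no FIRST/FOLLOW check is needed there.

No FIRST/FOLLOW conflicts found.

Answer: No FIRST/FOLLOW conflicts.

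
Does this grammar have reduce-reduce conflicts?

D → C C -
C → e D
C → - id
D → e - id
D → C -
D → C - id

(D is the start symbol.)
Augment with D' → D and build the canonical LR(0) collection (I0 = CLOSURE({[D' → . D]}), then GOTO on every symbol after a dot until no new states appear). It has 14 states:
  I0: { [C → . - id], [C → . e D], [D → . C - id], [D → . C -], [D → . C C -], [D → . e - id], [D' → . D] }  — shift
  I1: { [C → - . id] }  — shift
  I2: { [C → . - id], [C → . e D], [D → C . - id], [D → C . -], [D → C . C -] }  — shift
  I3: { [D' → D .] }  — accept
  I4: { [C → . - id], [C → . e D], [C → e . D], [D → . C - id], [D → . C -], [D → . C C -], [D → . e - id], [D → e . - id] }  — shift
  I5: { [C → - . id], [D → e - . id] }  — shift
  I6: { [C → e D .] }  — reduce
  I7: { [C → - id .], [D → e - id .] }  — 2 reduces
  I8: { [C → - . id], [D → C - . id], [D → C - .] }  — shift, reduce
  I9: { [D → C C . -] }  — shift
  I10: { [C → . - id], [C → . e D], [C → e . D], [D → . C - id], [D → . C -], [D → . C C -], [D → . e - id] }  — shift
  I11: { [D → C C - .] }  — reduce
  I12: { [C → - id .], [D → C - id .] }  — 2 reduces
  I13: { [C → - id .] }  — reduce

I7 contains complete items [C → - id .], [D → e - id .] — reduce-reduce conflict.
I12 contains complete items [C → - id .], [D → C - id .] — reduce-reduce conflict.

Answer: Yes — I7: [C → - id .] vs [D → e - id .]; I12: [C → - id .] vs [D → C - id .]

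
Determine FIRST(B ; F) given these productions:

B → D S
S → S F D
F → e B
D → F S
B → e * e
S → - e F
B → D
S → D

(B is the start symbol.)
{ 'e' }

FIRST sets of the non-terminals involved (from the grammar, by fixed-point iteration):
  FIRST(B) = { 'e' }

To compute FIRST(B ; F), process the symbols left to right:
Symbol B is a non-terminal. Add FIRST(B) \ {ε} = { 'e' }
B is not nullable (ε ∉ FIRST(B)), so stop here.
FIRST(B ; F) = { 'e' }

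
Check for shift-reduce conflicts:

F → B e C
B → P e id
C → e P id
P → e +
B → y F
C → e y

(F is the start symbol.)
Augment with F' → F and build the canonical LR(0) collection (I0 = CLOSURE({[F' → . F]}), then GOTO on every symbol after a dot until no new states appear). It has 16 states:
  I0: { [B → . P e id], [B → . y F], [F → . B e C], [F' → . F], [P → . e +] }  — shift
  I1: { [F → B . e C] }  — shift
  I2: { [F' → F .] }  — accept
  I3: { [B → P . e id] }  — shift
  I4: { [P → e . +] }  — shift
  I5: { [B → . P e id], [B → . y F], [B → y . F], [F → . B e C], [P → . e +] }  — shift
  I6: { [B → y F .] }  — reduce
  I7: { [P → e + .] }  — reduce
  I8: { [B → P e . id] }  — shift
  I9: { [B → P e id .] }  — reduce
  I10: { [C → . e P id], [C → . e y], [F → B e . C] }  — shift
  I11: { [F → B e C .] }  — reduce
  I12: { [C → e . P id], [C → e . y], [P → . e +] }  — shift
  I13: { [C → e P . id] }  — shift
  I14: { [C → e y .] }  — reduce
  I15: { [C → e P id .] }  — reduce

No state contains both a complete item and a shift item.

Answer: No shift-reduce conflicts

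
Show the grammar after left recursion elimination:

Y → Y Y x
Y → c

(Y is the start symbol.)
Y is directly left-recursive. The standard transformation for
  A → A α₁ | ... | A α_m | β₁ | ... | β_n
is
  A  → β₁ A' | ... | β_n A'
  A' → α₁ A' | ... | α_m A' | ε

Y → c becomes Y → c Y'
Y → Y Y x becomes Y' → Y x Y'
Add Y' → ε

Resulting grammar:
Y → c Y'
Y' → Y x Y'
Y' → ε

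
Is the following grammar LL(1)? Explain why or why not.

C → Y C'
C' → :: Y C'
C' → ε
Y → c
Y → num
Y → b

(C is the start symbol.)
Yes, the grammar is LL(1).

A grammar is LL(1) if for each non-terminal N with multiple productions, the predict sets of those productions are pairwise disjoint, where PREDICT(N → α) = (FIRST(α) \ {ε}) ∪ (FOLLOW(N) if α ⇒* ε).

Relevant sets:
  FOLLOW(C') = { $ }

For C':
  PREDICT(C' → :: Y C') = { '::' }
  PREDICT(C' → ε) = { $ }
For Y:
  PREDICT(Y → c) = { 'c' }
  PREDICT(Y → num) = { 'num' }
  PREDICT(Y → b) = { 'b' }
C has a single production, so nothing to check there.

All predict sets are disjoint. The grammar IS LL(1).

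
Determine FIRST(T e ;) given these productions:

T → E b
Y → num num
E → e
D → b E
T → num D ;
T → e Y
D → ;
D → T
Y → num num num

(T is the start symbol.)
FIRST sets of the non-terminals involved (from the grammar, by fixed-point iteration):
  FIRST(T) = { 'e', 'num' }

To compute FIRST(T e ;), process the symbols left to right:
Symbol T is a non-terminal. Add FIRST(T) \ {ε} = { 'e', 'num' }
T is not nullable (ε ∉ FIRST(T)), so stop here.
FIRST(T e ;) = { 'e', 'num' }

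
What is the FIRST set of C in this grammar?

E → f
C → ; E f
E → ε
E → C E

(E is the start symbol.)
To compute FIRST(C), examine every production with C on the left-hand side, reading each right-hand side left to right until a non-nullable symbol is reached.

From C → ; E f:
  - ';' is a terminal: add ';' and stop

Collecting: FIRST(C) = { ';' }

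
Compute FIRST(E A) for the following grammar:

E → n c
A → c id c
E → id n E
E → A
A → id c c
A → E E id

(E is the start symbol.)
FIRST sets of the non-terminals involved (from the grammar, by fixed-point iteration):
  FIRST(E) = { 'c', 'id', 'n' }

To compute FIRST(E A), process the symbols left to right:
Symbol E is a non-terminal. Add FIRST(E) \ {ε} = { 'c', 'id', 'n' }
E is not nullable (ε ∉ FIRST(E)), so stop here.
FIRST(E A) = { 'c', 'id', 'n' }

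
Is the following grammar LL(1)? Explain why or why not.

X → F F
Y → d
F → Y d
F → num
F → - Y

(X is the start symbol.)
Yes, the grammar is LL(1).

A grammar is LL(1) if for each non-terminal N with multiple productions, the predict sets of those productions are pairwise disjoint, where PREDICT(N → α) = (FIRST(α) \ {ε}) ∪ (FOLLOW(N) if α ⇒* ε).

Relevant sets:
  FIRST(Y) = { 'd' }

For F:
  PREDICT(F → Y d) = { 'd' }
  PREDICT(F → num) = { 'num' }
  PREDICT(F → '-' Y) = { '-' }
X, Y have a single production, so nothing to check there.

All predict sets are disjoint. The grammar IS LL(1).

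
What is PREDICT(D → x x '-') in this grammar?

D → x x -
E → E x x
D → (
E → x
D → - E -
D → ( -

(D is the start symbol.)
PREDICT(D → x x '-') = (FIRST(RHS) \ {ε}) ∪ (FOLLOW(D) if ε ∈ FIRST(RHS), i.e. RHS ⇒* ε)
FIRST(x x '-') = { 'x' }
ε ∉ FIRST(x x '-'), so FOLLOW(D) is not added.
PREDICT(D → x x '-') = { 'x' }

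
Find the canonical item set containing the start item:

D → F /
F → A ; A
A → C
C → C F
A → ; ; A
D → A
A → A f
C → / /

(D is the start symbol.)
{ [A → . ; ; A], [A → . A f], [A → . C], [C → . / /], [C → . C F], [D → . A], [D → . F /], [D' → . D], [F → . A ; A] }

First, augment the grammar with D' → D
I₀ = CLOSURE({ [D' → . D] }):
  [D' → . D] has the dot before D: add [D → . F /], [D → . A]
  [D → . F /] has the dot before F: add [F → . A ; A]
  [D → . A] has the dot before A: add [A → . C], [A → . ; ; A], [A → . A f]
  [A → . C] has the dot before C: add [C → . C F], [C → . / /]
No further items can be added.

I₀ = { [A → . ; ; A], [A → . A f], [A → . C], [C → . / /], [C → . C F], [D → . A], [D → . F /], [D' → . D], [F → . A ; A] }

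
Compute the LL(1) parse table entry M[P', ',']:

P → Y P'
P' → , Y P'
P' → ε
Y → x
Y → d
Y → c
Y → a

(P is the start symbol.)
P' → , Y P'

To find M[P', ','], we find productions for P' where ',' is in the predict set (PREDICT(N → α) = (FIRST(α) \ {ε}) ∪ (FOLLOW(N) if α ⇒* ε)).

Relevant sets:
  FOLLOW(P') = { $ }

P' → , Y P': PREDICT = { ',' }
  ',' is in predict set, so this production goes in M[P', ',']
P' → ε: PREDICT = { $ }

M[P', ','] = P' → , Y P'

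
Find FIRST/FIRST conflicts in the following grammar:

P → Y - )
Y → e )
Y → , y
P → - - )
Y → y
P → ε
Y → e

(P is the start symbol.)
Yes. Y → e ')' / Y → e on { 'e' }

A FIRST/FIRST conflict occurs when two productions N → α and N → β for the same non-terminal have FIRST(α) ∩ FIRST(β) ≠ ∅ (with ε ∈ FIRST of a nullable right-hand side, so two nullable alternatives also conflict).

FIRST sets of the non-terminals at (or reachable through a nullable prefix from) the front of some alternative:
  FIRST(Y) = { ',', 'e', 'y' }

Productions for P:
  P → Y - ): FIRST = { ',', 'e', 'y' }
  P → - - ): FIRST = { '-' }
  P → ε: FIRST = { ε }
Productions for Y:
  Y → e ): FIRST = { 'e' }
  Y → , y: FIRST = { ',' }
  Y → y: FIRST = { 'y' }
  Y → e: FIRST = { 'e' }

Conflict for Y: Y → e ) and Y → e
  Overlap: { 'e' }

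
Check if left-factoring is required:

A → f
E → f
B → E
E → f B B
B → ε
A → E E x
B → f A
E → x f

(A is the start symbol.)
Yes, E has productions with common prefix 'f'

Left-factoring is needed when two productions for the same non-terminal
share a common prefix on the right-hand side.

Productions for A:
  A → f
  A → E E x
Productions for E:
  E → f
  E → f B B
  E → x f
Productions for B:
  B → E
  B → ε
  B → f A

Found common prefix 'f' in productions for E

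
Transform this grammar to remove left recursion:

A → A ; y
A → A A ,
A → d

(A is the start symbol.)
A → d A'
A' → ; y A'
A' → A , A'
A' → ε

A is directly left-recursive. The standard transformation for
  A → A α₁ | ... | A α_m | β₁ | ... | β_n
is
  A  → β₁ A' | ... | β_n A'
  A' → α₁ A' | ... | α_m A' | ε

A → d becomes A → d A'
A → A ; y becomes A' → ; y A'
A → A A , becomes A' → A , A'
Add A' → ε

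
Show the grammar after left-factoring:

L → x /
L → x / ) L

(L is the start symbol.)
L → x / L'
L' → ε
L' → ) L

Left-factoring transforms A → αβ₁ | αβ₂ into A → αA' and A' → β₁ | β₂
(α is the longest common prefix among the alternatives). Repeat until
no nonterminal has two alternatives with a common prefix.

Round 1: L has alternatives sharing prefix 'x /'. Introduce L': L → x / L'
  Add: L' → ε
  Add: L' → ) L

No remaining common prefixes — done.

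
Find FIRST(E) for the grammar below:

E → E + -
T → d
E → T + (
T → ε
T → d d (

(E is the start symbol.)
FIRST sets of the other non-terminals involved (by the same procedure, iterated to a fixed point):
  FIRST(T) = { 'd', ε }

From E → E + -:
  - E is the symbol being defined: contributes nothing new
    E is not nullable, so stop
From E → T + (:
  - T is a non-terminal: add FIRST(T) \ {ε} = { 'd' }
    T is nullable, so continue to the next symbol
  - '+' is a terminal: add '+' and stop

Collecting: FIRST(E) = { '+', 'd' }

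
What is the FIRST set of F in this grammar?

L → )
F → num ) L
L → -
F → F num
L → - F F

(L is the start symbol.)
{ 'num' }

To compute FIRST(F), examine every production with F on the left-hand side, reading each right-hand side left to right until a non-nullable symbol is reached.

From F → num ) L:
  - num is a terminal: add 'num' and stop
From F → F num:
  - F is the symbol being defined: contributes nothing new
    F is not nullable, so stop

Collecting: FIRST(F) = { 'num' }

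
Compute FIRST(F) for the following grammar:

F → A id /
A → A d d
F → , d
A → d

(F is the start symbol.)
To compute FIRST(F), examine every production with F on the left-hand side, reading each right-hand side left to right until a non-nullable symbol is reached.

FIRST sets of the other non-terminals involved (by the same procedure, iterated to a fixed point):
  FIRST(A) = { 'd' }

From F → A id /:
  - A is a non-terminal: add FIRST(A) \ {ε} = { 'd' }
    A is not nullable, so stop
From F → , d:
  - ',' is a terminal: add ',' and stop

Collecting: FIRST(F) = { ',', 'd' }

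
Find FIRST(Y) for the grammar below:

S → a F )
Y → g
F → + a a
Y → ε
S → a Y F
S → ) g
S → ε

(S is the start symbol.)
To compute FIRST(Y), examine every production with Y on the left-hand side, reading each right-hand side left to right until a non-nullable symbol is reached.

From Y → g:
  - g is a terminal: add 'g' and stop
From Y → ε:
  - ε-production, so ε ∈ FIRST(Y)

Collecting: FIRST(Y) = { 'g', ε }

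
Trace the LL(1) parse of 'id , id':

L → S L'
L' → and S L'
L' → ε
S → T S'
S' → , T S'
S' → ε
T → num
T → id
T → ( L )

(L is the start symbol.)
LL(1) parsing maintains a stack (initially the start symbol over $) and the input. At each step: if the stack top is a terminal, match it against the current input token; if it is a non-terminal N, replace it with the RHS of M[N, lookahead] (the unique production whose predict set contains the lookahead).

Stack is shown with the top on the left.

Stack        Input      Action
------------------------------
L $          id , id $  output L → S L'
S L' $       id , id $  output S → T S'
T S' L' $    id , id $  output T → id
id S' L' $   id , id $  match 'id'
S' L' $      , id $     output S' → , T S'
, T S' L' $  , id $     match ','
T S' L' $    id $       output T → id
id S' L' $   id $       match 'id'
S' L' $      $          output S' → ε
L' $         $          output L' → ε
$            $          accept

The string is accepted.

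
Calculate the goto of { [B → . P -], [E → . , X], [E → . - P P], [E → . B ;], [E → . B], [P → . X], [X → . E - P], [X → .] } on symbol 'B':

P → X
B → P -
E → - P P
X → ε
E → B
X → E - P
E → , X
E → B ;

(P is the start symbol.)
{ [E → B . ;], [E → B .] }

GOTO(I, 'B') = CLOSURE({ [A → αX.β] : [A → α.Xβ] ∈ I, X = 'B' })

Items with dot before 'B', with the dot advanced:
  [E → . B] → [E → B .]
  [E → . B ;] → [E → B . ;]
Closure adds nothing (no advanced item has the dot before a non-terminal).

GOTO = { [E → B . ;], [E → B .] }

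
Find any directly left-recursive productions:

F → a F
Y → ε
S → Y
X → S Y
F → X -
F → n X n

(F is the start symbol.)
No direct left recursion

Direct left recursion occurs when N → N α for some non-terminal N (the right-hand side begins with the left-hand side itself).

F → a F: starts with a
Y → ε: starts with ε
S → Y: starts with Y
X → S Y: starts with S
F → X -: starts with X
F → n X n: starts with n

No direct left recursion found.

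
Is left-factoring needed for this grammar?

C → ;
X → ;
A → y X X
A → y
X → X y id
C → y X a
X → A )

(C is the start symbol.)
Left-factoring is needed when two productions for the same non-terminal
share a common prefix on the right-hand side.

Productions for C:
  C → ;
  C → y X a
Productions for X:
  X → ;
  X → X y id
  X → A )
Productions for A:
  A → y X X
  A → y

Found common prefix 'y' in productions for A

Answer: Yes, A has productions with common prefix 'y'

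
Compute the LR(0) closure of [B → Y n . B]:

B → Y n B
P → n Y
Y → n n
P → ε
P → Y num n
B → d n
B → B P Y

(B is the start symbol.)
Start with: [B → Y n . B]
  [B → Y n . B] has the dot before B: add [B → . Y n B], [B → . d n], [B → . B P Y]
  [B → . Y n B] has the dot before Y: add [Y → . n n]
No further items can be added.

CLOSURE = { [B → . B P Y], [B → . Y n B], [B → . d n], [B → Y n . B], [Y → . n n] }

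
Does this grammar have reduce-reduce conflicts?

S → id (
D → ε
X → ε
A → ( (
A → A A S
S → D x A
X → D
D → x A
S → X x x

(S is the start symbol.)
Yes — I0: [D → .] vs [X → .]; I8: [D → .] vs [X → .]

A reduce-reduce conflict occurs when an LR(0) state has two complete items [A → α .] and [B → β .] — both call for a reduction, and with no lookahead the parser cannot choose between them.

Augment with S' → S and build the canonical LR(0) collection (I0 = CLOSURE({[S' → . S]}), then GOTO on every symbol after a dot until no new states appear). It has 16 states:
  I0: { [D → . x A], [D → .], [S → . D x A], [S → . X x x], [S → . id (], [S' → . S], [X → . D], [X → .] }  — shift, 2 reduces
  I1: { [S → D . x A], [X → D .] }  — shift, reduce
  I2: { [S' → S .] }  — accept
  I3: { [S → X . x x] }  — shift
  I4: { [S → id . (] }  — shift
  I5: { [A → . ( (], [A → . A A S], [D → x . A] }  — shift
  I6: { [A → ( . (] }  — shift
  I7: { [A → . ( (], [A → . A A S], [A → A . A S], [D → x A .] }  — shift, reduce
  I8: { [A → . ( (], [A → . A A S], [A → A . A S], [A → A A . S], [D → . x A], [D → .], [S → . D x A], [S → . X x x], [S → . id (], [X → . D], [X → .] }  — shift, 2 reduces
  I9: { [A → A A S .] }  — reduce
  I10: { [A → ( ( .] }  — reduce
  I11: { [S → id ( .] }  — reduce
  I12: { [S → X x . x] }  — shift
  I13: { [S → X x x .] }  — reduce
  I14: { [A → . ( (], [A → . A A S], [S → D x . A] }  — shift
  I15: { [A → . ( (], [A → . A A S], [A → A . A S], [S → D x A .] }  — shift, reduce

I0 contains complete items [D → .], [X → .] — reduce-reduce conflict.
I8 contains complete items [D → .], [X → .] — reduce-reduce conflict.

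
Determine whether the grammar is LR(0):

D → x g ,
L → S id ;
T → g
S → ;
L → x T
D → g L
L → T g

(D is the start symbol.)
Yes, the grammar is LR(0)

Augment with D' → D and build the canonical LR(0) collection (I0 = CLOSURE({[D' → . D]}), then GOTO on every symbol after a dot until no new states appear). It has 16 states:
  I0: { [D → . g L], [D → . x g ,], [D' → . D] }  — shift
  I1: { [D' → D .] }  — accept
  I2: { [D → g . L], [L → . S id ;], [L → . T g], [L → . x T], [S → . ;], [T → . g] }  — shift
  I3: { [D → x . g ,] }  — shift
  I4: { [D → x g . ,] }  — shift
  I5: { [D → x g , .] }  — reduce
  I6: { [S → ; .] }  — reduce
  I7: { [D → g L .] }  — reduce
  I8: { [L → S . id ;] }  — shift
  I9: { [L → T . g] }  — shift
  I10: { [T → g .] }  — reduce
  I11: { [L → x . T], [T → . g] }  — shift
  I12: { [L → x T .] }  — reduce
  I13: { [L → T g .] }  — reduce
  I14: { [L → S id . ;] }  — shift
  I15: { [L → S id ; .] }  — reduce

Every state is either a pure shift/goto state or contains exactly one complete item and nothing to shift — no conflicts. The grammar is LR(0).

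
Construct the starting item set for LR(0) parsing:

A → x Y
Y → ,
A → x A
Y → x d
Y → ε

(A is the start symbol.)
First, augment the grammar with A' → A
I₀ = CLOSURE({ [A' → . A] }):
  [A' → . A] has the dot before A: add [A → . x Y], [A → . x A]
No further items can be added.

I₀ = { [A → . x A], [A → . x Y], [A' → . A] }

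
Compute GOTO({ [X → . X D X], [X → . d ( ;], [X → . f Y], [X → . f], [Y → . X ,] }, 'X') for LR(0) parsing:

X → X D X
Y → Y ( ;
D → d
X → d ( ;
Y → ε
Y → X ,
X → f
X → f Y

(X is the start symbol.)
GOTO(I, 'X') = CLOSURE({ [A → αX.β] : [A → α.Xβ] ∈ I, X = 'X' })

Items with dot before 'X', with the dot advanced:
  [X → . X D X] → [X → X . D X]
  [Y → . X ,] → [Y → X . ,]
Closure of the advanced items:
  [X → X . D X] has the dot before D: add [D → . d]

GOTO = { [D → . d], [X → X . D X], [Y → X . ,] }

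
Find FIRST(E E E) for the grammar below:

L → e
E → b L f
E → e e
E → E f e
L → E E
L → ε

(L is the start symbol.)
FIRST sets of the non-terminals involved (from the grammar, by fixed-point iteration):
  FIRST(E) = { 'b', 'e' }

To compute FIRST(E E E), process the symbols left to right:
Symbol E is a non-terminal. Add FIRST(E) \ {ε} = { 'b', 'e' }
E is not nullable (ε ∉ FIRST(E)), so stop here.
FIRST(E E E) = { 'b', 'e' }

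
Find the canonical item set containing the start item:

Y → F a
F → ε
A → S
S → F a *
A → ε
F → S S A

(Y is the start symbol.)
{ [F → . S S A], [F → .], [S → . F a *], [Y → . F a], [Y' → . Y] }

First, augment the grammar with Y' → Y
I₀ = CLOSURE({ [Y' → . Y] }):
  [Y' → . Y] has the dot before Y: add [Y → . F a]
  [Y → . F a] has the dot before F: add [F → .], [F → . S S A]
  [F → . S S A] has the dot before S: add [S → . F a *]
No further items can be added.

I₀ = { [F → . S S A], [F → .], [S → . F a *], [Y → . F a], [Y' → . Y] }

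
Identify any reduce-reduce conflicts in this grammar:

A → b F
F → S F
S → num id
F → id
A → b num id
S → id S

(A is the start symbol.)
Yes — I7: [A → b num id .] vs [S → num id .]

A reduce-reduce conflict occurs when an LR(0) state has two complete items [A → α .] and [B → β .] — both call for a reduction, and with no lookahead the parser cannot choose between them.

Augment with A' → A and build the canonical LR(0) collection (I0 = CLOSURE({[A' → . A]}), then GOTO on every symbol after a dot until no new states appear). It has 13 states:
  I0: { [A → . b F], [A → . b num id], [A' → . A] }  — shift
  I1: { [A' → A .] }  — accept
  I2: { [A → b . F], [A → b . num id], [F → . S F], [F → . id], [S → . id S], [S → . num id] }  — shift
  I3: { [A → b F .] }  — reduce
  I4: { [F → . S F], [F → . id], [F → S . F], [S → . id S], [S → . num id] }  — shift
  I5: { [F → id .], [S → . id S], [S → . num id], [S → id . S] }  — shift, reduce
  I6: { [A → b num . id], [S → num . id] }  — shift
  I7: { [A → b num id .], [S → num id .] }  — 2 reduces
  I8: { [S → id S .] }  — reduce
  I9: { [S → . id S], [S → . num id], [S → id . S] }  — shift
  I10: { [S → num . id] }  — shift
  I11: { [S → num id .] }  — reduce
  I12: { [F → S F .] }  — reduce

I7 contains complete items [A → b num id .], [S → num id .] — reduce-reduce conflict.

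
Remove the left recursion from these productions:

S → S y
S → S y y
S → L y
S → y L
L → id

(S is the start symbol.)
S is directly left-recursive. The standard transformation for
  A → A α₁ | ... | A α_m | β₁ | ... | β_n
is
  A  → β₁ A' | ... | β_n A'
  A' → α₁ A' | ... | α_m A' | ε

S → L y becomes S → L y S'
S → y L becomes S → y L S'
S → S y becomes S' → y S'
S → S y y becomes S' → y y S'
Add S' → ε

Productions for other non-terminals are unchanged:
  L → id

Resulting grammar:
S → L y S'
S → y L S'
S' → y S'
S' → y y S'
S' → ε
L → id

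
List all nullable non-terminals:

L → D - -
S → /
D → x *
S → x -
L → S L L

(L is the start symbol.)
A non-terminal is nullable if it can derive ε (the empty string): either it has an ε-production, or it has a production whose right-hand side consists entirely of nullable non-terminals.

There are no ε-productions, so no non-terminal can derive ε.
No non-terminals are nullable.

Answer: None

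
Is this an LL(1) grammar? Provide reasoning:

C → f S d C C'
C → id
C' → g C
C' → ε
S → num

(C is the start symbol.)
No. Predict set conflict for C': { 'g' }

A grammar is LL(1) if for each non-terminal N with multiple productions, the predict sets of those productions are pairwise disjoint, where PREDICT(N → α) = (FIRST(α) \ {ε}) ∪ (FOLLOW(N) if α ⇒* ε).

Relevant sets:
  FOLLOW(C') = { $, 'g' }

For C:
  PREDICT(C → f S d C C') = { 'f' }
  PREDICT(C → id) = { 'id' }
For C':
  PREDICT(C' → g C) = { 'g' }
  PREDICT(C' → ε) = { $, 'g' }
S has a single production, so nothing to check there.

Conflict found: Predict set conflict for C': { 'g' }
The grammar is NOT LL(1).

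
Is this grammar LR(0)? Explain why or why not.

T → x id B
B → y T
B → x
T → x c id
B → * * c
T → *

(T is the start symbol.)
Augment with T' → T and build the canonical LR(0) collection (I0 = CLOSURE({[T' → . T]}), then GOTO on every symbol after a dot until no new states appear). It has 14 states:
  I0: { [T → . *], [T → . x c id], [T → . x id B], [T' → . T] }  — shift
  I1: { [T → * .] }  — reduce
  I2: { [T' → T .] }  — accept
  I3: { [T → x . c id], [T → x . id B] }  — shift
  I4: { [T → x c . id] }  — shift
  I5: { [B → . * * c], [B → . x], [B → . y T], [T → x id . B] }  — shift
  I6: { [B → * . * c] }  — shift
  I7: { [T → x id B .] }  — reduce
  I8: { [B → x .] }  — reduce
  I9: { [B → y . T], [T → . *], [T → . x c id], [T → . x id B] }  — shift
  I10: { [B → y T .] }  — reduce
  I11: { [B → * * . c] }  — shift
  I12: { [B → * * c .] }  — reduce
  I13: { [T → x c id .] }  — reduce

Every state is either a pure shift/goto state or contains exactly one complete item and nothing to shift — no conflicts. The grammar is LR(0).

Answer: Yes, the grammar is LR(0)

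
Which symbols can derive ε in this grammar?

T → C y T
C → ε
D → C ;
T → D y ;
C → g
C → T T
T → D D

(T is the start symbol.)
A non-terminal is nullable if it can derive ε (the empty string): either it has an ε-production, or it has a production whose right-hand side consists entirely of nullable non-terminals.

ε-productions: C → ε
So C is immediately nullable.
No further non-terminal can be added: every production for the remaining non-terminals contains a terminal or a non-nullable non-terminal.
Nullable = { 'C' }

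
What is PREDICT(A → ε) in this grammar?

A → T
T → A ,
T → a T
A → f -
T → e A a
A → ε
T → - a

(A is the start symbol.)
{ $, ',', 'a' }

PREDICT(A → ε) = (FIRST(RHS) \ {ε}) ∪ (FOLLOW(A) if ε ∈ FIRST(RHS), i.e. RHS ⇒* ε)
The right-hand side is ε (FIRST(ε) = { ε }), so the predict set is FOLLOW(A) = { $, ',', 'a' }
PREDICT(A → ε) = { $, ',', 'a' }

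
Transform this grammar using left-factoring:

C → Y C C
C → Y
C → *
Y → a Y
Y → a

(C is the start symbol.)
Left-factoring transforms A → αβ₁ | αβ₂ into A → αA' and A' → β₁ | β₂
(α is the longest common prefix among the alternatives). Repeat until
no nonterminal has two alternatives with a common prefix.

Round 1: C has alternatives sharing prefix 'Y'. Introduce C': C → Y C'
  Add: C' → C C
  Add: C' → ε

Round 2: Y has alternatives sharing prefix 'a'. Introduce Y': Y → a Y'
  Add: Y' → Y
  Add: Y' → ε

No remaining common prefixes — done.

Resulting grammar:
C → Y C'
C' → C C
C' → ε
C → *
Y → a Y'
Y' → Y
Y' → ε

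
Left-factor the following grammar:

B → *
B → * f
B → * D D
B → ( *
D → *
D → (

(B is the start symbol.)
B → * B'
B' → ε
B' → f
B' → D D
B → ( *
D → *
D → (

Left-factoring transforms A → αβ₁ | αβ₂ into A → αA' and A' → β₁ | β₂
(α is the longest common prefix among the alternatives). Repeat until
no nonterminal has two alternatives with a common prefix.

Round 1: B has alternatives sharing prefix '*'. Introduce B': B → * B'
  Add: B' → ε
  Add: B' → f
  Add: B' → D D

No remaining common prefixes — done.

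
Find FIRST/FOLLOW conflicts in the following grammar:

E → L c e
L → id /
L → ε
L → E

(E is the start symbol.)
A FIRST/FOLLOW conflict occurs when a non-terminal N has a nullable alternative N → β (β ⇒* ε) and another alternative N → α with FIRST(α) ∩ FOLLOW(N) ≠ ∅: on such a lookahead the parser cannot decide between expanding α and letting N vanish via β.

Nullable non-terminals: L.
FIRST sets used below: FIRST(E) = { 'c', 'id' }

L: nullable alternative(s) L → ε; FOLLOW(L) = { 'c' }
  L → id /: FIRST \ {ε} = { 'id' } — disjoint from FOLLOW(L)
  L → ε: FIRST \ {ε} = { } — this is the only nullable alternative, skip
  L → E: FIRST \ {ε} = { 'c', 'id' } — overlaps FOLLOW(L) on { 'c' }: CONFLICT

E has no nullable alternative, so no FIRST/FOLLOW check is needed there.

So the grammar has 1 FIRST/FOLLOW conflict (marked CONFLICT above).

Answer: Yes. L → E with FOLLOW(L) on { 'c' }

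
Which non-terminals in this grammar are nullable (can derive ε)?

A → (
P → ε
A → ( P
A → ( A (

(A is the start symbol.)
ε-productions: P → ε
So P is immediately nullable.
No further non-terminal can be added: every production for the remaining non-terminals contains a terminal or a non-nullable non-terminal.
Nullable = { 'P' }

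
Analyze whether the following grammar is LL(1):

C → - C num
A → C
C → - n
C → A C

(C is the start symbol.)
No. Predict set conflict for C: { '-' }

A grammar is LL(1) if for each non-terminal N with multiple productions, the predict sets of those productions are pairwise disjoint, where PREDICT(N → α) = (FIRST(α) \ {ε}) ∪ (FOLLOW(N) if α ⇒* ε).

Relevant sets:
  FIRST(A) = { '-' }

For C:
  PREDICT(C → '-' C num) = { '-' }
  PREDICT(C → '-' n) = { '-' }
  PREDICT(C → A C) = { '-' }
A has a single production, so nothing to check there.

Conflict found: Predict set conflict for C: { '-' }
The grammar is NOT LL(1).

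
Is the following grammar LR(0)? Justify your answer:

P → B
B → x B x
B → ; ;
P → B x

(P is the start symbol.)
A grammar is LR(0) if no state in the canonical LR(0) collection has:
  - both a shift item (dot before a terminal) and a complete item (shift-reduce conflict), or
  - two or more complete items (reduce-reduce conflict; the accept item [P' → P .] counts as a complete item here).

Augment with P' → P and build the canonical LR(0) collection (I0 = CLOSURE({[P' → . P]}), then GOTO on every symbol after a dot until no new states appear). It has 9 states:
  I0: { [B → . ; ;], [B → . x B x], [P → . B x], [P → . B], [P' → . P] }  — shift
  I1: { [B → ; . ;] }  — shift
  I2: { [P → B . x], [P → B .] }  — shift, reduce
  I3: { [P' → P .] }  — accept
  I4: { [B → . ; ;], [B → . x B x], [B → x . B x] }  — shift
  I5: { [B → x B . x] }  — shift
  I6: { [B → x B x .] }  — reduce
  I7: { [P → B x .] }  — reduce
  I8: { [B → ; ; .] }  — reduce

Conflict in state I2:
  Shift-reduce conflict between [P → B .] and [P → B . x]
So the grammar is NOT LR(0).

Answer: No. Shift-reduce conflict between [P → B .] and [P → B . x]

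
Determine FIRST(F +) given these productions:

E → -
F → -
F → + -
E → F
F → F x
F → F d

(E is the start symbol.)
{ '+', '-' }

FIRST sets of the non-terminals involved (from the grammar, by fixed-point iteration):
  FIRST(F) = { '+', '-' }

To compute FIRST(F +), process the symbols left to right:
Symbol F is a non-terminal. Add FIRST(F) \ {ε} = { '+', '-' }
F is not nullable (ε ∉ FIRST(F)), so stop here.
FIRST(F +) = { '+', '-' }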